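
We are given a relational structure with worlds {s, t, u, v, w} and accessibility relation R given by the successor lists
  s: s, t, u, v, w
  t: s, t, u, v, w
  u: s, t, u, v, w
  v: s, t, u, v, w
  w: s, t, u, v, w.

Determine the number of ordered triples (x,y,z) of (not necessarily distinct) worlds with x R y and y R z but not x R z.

R is transitive; there are no such tuples.

0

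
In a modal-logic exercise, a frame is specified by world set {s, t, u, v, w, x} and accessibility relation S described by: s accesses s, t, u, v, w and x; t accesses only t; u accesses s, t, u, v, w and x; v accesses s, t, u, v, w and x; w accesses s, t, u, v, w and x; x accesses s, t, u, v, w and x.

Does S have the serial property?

Serial: yes — every world has a successor (e.g. s S s).

Yes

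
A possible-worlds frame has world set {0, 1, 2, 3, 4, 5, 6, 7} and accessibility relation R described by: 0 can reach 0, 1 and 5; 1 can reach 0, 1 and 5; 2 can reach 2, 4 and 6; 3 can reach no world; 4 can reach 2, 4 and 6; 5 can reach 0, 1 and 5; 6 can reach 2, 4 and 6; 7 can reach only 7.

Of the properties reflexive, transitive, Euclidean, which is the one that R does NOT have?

reflexive

Reflexive: no — 3 is not related to itself.
Transitive: yes — every two-step R-path is closed by a direct edge.
Euclidean: yes — any two successors of a common world are R-related.
Only reflexive fails.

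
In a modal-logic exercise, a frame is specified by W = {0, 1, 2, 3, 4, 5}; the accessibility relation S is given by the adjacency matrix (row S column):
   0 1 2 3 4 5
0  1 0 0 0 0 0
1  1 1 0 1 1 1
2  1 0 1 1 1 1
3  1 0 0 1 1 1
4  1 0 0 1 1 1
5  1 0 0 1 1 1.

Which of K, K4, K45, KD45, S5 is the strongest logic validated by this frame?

K4

Transitive (axiom 4): yes — every two-step S-path is closed by a direct edge.
Euclidean (axiom 5): no — 1 S 0 and 1 S 3, but not 0 S 3.
Serial (axiom D): yes — every world has a successor (e.g. 0 S 0).
Reflexive (axiom T): yes — every world is S-related to itself.
So F validates K, K4; K45 would additionally require S to be Euclidean. The strongest is K4.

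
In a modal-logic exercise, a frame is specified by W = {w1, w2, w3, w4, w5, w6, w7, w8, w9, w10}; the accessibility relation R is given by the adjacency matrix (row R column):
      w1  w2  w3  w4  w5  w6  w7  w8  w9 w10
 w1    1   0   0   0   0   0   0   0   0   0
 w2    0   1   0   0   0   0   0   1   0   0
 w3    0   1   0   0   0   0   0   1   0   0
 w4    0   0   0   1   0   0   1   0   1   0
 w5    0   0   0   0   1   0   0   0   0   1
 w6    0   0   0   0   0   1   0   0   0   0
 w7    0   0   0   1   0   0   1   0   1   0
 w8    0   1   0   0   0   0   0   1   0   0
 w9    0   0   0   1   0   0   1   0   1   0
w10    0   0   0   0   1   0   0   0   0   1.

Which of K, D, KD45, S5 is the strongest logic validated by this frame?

KD45

Serial (axiom D): yes — every world has a successor (e.g. w1 R w1).
Euclidean (axiom 5): yes — any two successors of a common world are R-related.
Transitive (axiom 4): yes — every two-step R-path is closed by a direct edge.
Reflexive (axiom T): no — w3 is not related to itself.
So F validates K, D, KD45; S5 would additionally require R to be reflexive. The strongest is KD45.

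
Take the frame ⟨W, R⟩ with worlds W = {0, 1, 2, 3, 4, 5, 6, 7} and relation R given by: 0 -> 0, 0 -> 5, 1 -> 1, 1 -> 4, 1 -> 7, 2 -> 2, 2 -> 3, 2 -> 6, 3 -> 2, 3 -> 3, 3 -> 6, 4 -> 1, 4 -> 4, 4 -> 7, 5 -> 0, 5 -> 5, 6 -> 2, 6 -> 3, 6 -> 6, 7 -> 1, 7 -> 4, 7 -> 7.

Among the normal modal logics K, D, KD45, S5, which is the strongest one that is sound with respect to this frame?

Serial (axiom D): yes — every world has a successor (e.g. 0 R 0).
Euclidean (axiom 5): yes — any two successors of a common world are R-related.
Transitive (axiom 4): yes — every two-step R-path is closed by a direct edge.
Reflexive (axiom T): yes — every world is R-related to itself.
So F validates K, D, KD45, S5. The strongest is S5.

S5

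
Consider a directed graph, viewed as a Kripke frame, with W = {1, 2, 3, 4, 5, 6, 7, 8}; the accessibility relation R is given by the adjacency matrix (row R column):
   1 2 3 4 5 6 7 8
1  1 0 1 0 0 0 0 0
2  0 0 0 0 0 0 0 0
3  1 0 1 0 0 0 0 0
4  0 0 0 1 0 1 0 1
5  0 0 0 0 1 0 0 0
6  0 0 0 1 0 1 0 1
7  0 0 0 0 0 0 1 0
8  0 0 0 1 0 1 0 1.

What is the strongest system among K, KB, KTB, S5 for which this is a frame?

KB

Symmetric (axiom B): yes — every pair in R has its reverse in R.
Reflexive (axiom T): no — 2 is not related to itself.
Euclidean (axiom 5): yes — any two successors of a common world are R-related.
So F validates K, KB; KTB would additionally require R to be reflexive. The strongest is KB.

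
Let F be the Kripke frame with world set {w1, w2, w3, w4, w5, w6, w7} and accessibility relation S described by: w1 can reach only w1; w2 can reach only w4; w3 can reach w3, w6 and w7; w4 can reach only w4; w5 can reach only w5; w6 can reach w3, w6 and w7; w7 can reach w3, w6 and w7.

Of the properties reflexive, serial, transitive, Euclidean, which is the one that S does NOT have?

Reflexive: no — w2 is not related to itself.
Serial: yes — every world has a successor (e.g. w1 S w1).
Transitive: yes — every two-step S-path is closed by a direct edge.
Euclidean: yes — any two successors of a common world are S-related.
Only reflexive fails.

reflexive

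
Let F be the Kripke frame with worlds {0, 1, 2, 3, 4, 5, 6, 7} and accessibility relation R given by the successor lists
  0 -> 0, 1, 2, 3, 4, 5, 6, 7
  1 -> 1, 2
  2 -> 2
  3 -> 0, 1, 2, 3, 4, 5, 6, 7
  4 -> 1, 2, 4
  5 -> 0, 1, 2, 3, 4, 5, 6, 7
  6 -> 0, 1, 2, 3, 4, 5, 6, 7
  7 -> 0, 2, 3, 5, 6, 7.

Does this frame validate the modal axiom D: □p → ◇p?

By correspondence theory, D is valid on a frame iff R is serial.
Serial: yes — every world has a successor (e.g. 0 R 0).

Yes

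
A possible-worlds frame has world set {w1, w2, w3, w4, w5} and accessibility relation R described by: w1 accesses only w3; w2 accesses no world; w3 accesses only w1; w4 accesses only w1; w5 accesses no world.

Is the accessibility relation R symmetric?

No

Symmetric: no — w4 R w1 but not w1 R w4.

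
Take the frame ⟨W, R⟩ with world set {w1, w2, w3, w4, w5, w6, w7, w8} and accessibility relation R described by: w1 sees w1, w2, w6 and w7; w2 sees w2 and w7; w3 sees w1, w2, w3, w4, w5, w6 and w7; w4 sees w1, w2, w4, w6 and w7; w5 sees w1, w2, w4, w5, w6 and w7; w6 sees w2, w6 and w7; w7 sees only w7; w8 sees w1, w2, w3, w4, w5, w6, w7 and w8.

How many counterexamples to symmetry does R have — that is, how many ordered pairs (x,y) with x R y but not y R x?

28

Enumerating: (w1,w2), (w1,w6), (w1,w7), (w2,w7), (w3,w1), (w3,w2), (w3,w4), (w3,w5), (w3,w6), (w3,w7), (w4,w1), (w4,w2), … and 16 more.
Total: 28.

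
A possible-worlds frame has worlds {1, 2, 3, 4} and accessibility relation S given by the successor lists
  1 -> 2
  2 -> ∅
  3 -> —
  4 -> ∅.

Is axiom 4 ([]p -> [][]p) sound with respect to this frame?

Yes

By correspondence theory, 4 is valid on a frame iff S is transitive.
Transitive: yes — every two-step S-path is closed by a direct edge.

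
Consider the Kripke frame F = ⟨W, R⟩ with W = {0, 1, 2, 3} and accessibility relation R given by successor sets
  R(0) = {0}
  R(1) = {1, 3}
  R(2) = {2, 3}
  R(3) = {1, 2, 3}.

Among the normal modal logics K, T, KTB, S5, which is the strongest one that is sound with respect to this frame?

Reflexive (axiom T): yes — every world is R-related to itself.
Symmetric (axiom B): yes — every pair in R has its reverse in R.
Euclidean (axiom 5): no — 3 R 1 and 3 R 2, but not 1 R 2.
So F validates K, T, KTB; S5 would additionally require R to be Euclidean. The strongest is KTB.

KTB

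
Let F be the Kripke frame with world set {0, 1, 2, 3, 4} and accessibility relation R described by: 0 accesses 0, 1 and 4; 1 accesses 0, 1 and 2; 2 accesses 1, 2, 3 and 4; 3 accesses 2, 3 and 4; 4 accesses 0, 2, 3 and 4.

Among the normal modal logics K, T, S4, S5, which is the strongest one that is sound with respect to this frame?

Reflexive (axiom T): yes — every world is R-related to itself.
Transitive (axiom 4): no — 0 R 1 and 1 R 2, but not 0 R 2.
Euclidean (axiom 5): no — 0 R 1 and 0 R 4, but not 1 R 4.
So F validates K, T; S4 would additionally require R to be transitive. The strongest is T.

T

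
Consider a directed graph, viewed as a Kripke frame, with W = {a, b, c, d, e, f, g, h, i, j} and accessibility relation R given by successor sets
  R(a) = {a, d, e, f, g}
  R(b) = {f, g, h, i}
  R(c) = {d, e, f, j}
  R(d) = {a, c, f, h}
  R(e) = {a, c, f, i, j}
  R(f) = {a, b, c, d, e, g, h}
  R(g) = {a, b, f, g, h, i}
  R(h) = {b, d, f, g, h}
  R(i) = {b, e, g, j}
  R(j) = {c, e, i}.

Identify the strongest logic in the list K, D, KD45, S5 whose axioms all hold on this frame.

D

Serial (axiom D): yes — every world has a successor (e.g. a R a).
Euclidean (axiom 5): no — a R d and a R e, but not d R e.
Transitive (axiom 4): no — a R d and d R c, but not a R c.
Reflexive (axiom T): no — b is not related to itself.
So F validates K, D; KD45 would additionally require R to be Euclidean and transitive. The strongest is D.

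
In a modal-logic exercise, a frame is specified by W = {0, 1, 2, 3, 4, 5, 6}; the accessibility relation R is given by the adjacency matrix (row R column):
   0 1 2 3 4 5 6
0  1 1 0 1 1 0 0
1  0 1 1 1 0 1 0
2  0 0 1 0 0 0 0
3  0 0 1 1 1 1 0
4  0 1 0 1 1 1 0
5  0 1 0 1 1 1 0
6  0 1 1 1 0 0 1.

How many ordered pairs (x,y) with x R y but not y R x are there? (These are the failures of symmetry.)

10

Enumerating: (0,1), (0,3), (0,4), (1,2), (1,3), (3,2), (4,1), (6,1), (6,2), (6,3).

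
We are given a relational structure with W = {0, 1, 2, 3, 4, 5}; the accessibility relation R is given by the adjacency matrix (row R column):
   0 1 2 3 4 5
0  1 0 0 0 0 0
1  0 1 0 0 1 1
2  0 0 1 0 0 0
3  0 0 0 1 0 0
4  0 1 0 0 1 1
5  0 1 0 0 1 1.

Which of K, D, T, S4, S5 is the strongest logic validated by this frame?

S5

Serial (axiom D): yes — every world has a successor (e.g. 0 R 0).
Reflexive (axiom T): yes — every world is R-related to itself.
Transitive (axiom 4): yes — every two-step R-path is closed by a direct edge.
Euclidean (axiom 5): yes — any two successors of a common world are R-related.
So F validates K, D, T, S4, S5. The strongest is S5.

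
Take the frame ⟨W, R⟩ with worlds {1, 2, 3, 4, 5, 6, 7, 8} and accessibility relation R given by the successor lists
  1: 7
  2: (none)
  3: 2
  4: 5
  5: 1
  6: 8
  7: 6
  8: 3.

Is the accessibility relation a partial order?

Reflexive: no — 1 is not related to itself.
Transitive: no — 1 R 7 and 7 R 6, but not 1 R 6.
Antisymmetric: yes — no distinct pair is related both ways.
So R is not a partial order.

No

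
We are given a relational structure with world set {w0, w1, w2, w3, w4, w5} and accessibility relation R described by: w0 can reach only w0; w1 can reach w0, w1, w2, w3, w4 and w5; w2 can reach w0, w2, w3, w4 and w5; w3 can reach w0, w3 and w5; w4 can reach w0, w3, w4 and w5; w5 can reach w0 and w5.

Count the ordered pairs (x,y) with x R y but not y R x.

Enumerating: (w1,w0), (w1,w2), (w1,w3), (w1,w4), (w1,w5), (w2,w0), (w2,w3), (w2,w4), (w2,w5), (w3,w0), (w3,w5), (w4,w0), (w4,w3), (w4,w5), (w5,w0).

15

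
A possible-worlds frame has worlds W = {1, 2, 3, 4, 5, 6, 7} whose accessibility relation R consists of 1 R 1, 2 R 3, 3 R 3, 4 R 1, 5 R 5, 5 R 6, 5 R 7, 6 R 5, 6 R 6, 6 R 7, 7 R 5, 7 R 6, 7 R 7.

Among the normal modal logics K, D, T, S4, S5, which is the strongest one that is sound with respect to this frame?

D

Serial (axiom D): yes — every world has a successor (e.g. 1 R 1).
Reflexive (axiom T): no — 2 is not related to itself.
Transitive (axiom 4): yes — every two-step R-path is closed by a direct edge.
Euclidean (axiom 5): yes — any two successors of a common world are R-related.
So F validates K, D; T would additionally require R to be reflexive. The strongest is D.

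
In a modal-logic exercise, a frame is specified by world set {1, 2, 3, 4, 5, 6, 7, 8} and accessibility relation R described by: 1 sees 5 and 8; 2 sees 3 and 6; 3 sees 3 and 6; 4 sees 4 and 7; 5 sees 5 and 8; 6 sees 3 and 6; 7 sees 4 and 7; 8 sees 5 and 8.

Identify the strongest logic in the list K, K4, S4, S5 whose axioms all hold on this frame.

Transitive (axiom 4): yes — every two-step R-path is closed by a direct edge.
Reflexive (axiom T): no — 1 is not related to itself.
Euclidean (axiom 5): yes — any two successors of a common world are R-related.
So F validates K, K4; S4 would additionally require R to be reflexive. The strongest is K4.

K4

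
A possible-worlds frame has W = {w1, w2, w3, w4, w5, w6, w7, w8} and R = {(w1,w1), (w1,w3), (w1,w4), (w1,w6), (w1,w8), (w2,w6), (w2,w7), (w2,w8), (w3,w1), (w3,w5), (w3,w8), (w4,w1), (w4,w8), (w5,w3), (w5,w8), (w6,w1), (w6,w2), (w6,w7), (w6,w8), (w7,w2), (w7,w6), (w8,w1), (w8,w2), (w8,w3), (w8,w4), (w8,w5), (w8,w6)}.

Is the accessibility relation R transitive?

Transitive: no — w1 R w3 and w3 R w5, but not w1 R w5.

No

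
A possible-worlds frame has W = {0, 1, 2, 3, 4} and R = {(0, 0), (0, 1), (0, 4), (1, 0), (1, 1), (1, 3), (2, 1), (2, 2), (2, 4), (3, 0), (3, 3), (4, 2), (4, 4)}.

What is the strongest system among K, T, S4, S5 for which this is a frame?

T

Reflexive (axiom T): yes — every world is R-related to itself.
Transitive (axiom 4): no — 0 R 1 and 1 R 3, but not 0 R 3.
Euclidean (axiom 5): no — 0 R 1 and 0 R 4, but not 1 R 4.
So F validates K, T; S4 would additionally require R to be transitive. The strongest is T.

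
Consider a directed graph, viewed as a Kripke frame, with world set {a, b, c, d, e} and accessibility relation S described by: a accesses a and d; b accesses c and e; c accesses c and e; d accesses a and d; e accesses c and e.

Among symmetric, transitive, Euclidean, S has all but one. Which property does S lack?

symmetric

Symmetric: no — b S c but not c S b.
Transitive: yes — every two-step S-path is closed by a direct edge.
Euclidean: yes — any two successors of a common world are S-related.
Only symmetric fails.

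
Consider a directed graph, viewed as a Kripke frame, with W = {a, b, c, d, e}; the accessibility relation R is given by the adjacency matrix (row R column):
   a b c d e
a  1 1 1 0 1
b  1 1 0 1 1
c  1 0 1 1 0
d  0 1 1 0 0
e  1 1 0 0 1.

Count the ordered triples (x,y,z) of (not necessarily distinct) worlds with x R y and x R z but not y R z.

Enumerating: (a,b,c), (a,c,b), (a,c,e), (a,e,c), (b,a,d), (b,d,a), (b,d,d), (b,d,e), (b,e,d), (c,a,d), (c,d,a), (c,d,d), (d,b,c), (d,c,b).

14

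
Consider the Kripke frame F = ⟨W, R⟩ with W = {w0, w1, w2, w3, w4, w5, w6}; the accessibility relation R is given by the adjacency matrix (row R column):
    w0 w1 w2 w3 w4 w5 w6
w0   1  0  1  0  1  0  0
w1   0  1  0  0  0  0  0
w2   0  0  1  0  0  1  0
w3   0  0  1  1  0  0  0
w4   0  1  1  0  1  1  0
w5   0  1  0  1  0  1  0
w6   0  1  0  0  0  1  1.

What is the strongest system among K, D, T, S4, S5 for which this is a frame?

T

Serial (axiom D): yes — every world has a successor (e.g. w0 R w0).
Reflexive (axiom T): yes — every world is R-related to itself.
Transitive (axiom 4): no — w0 R w2 and w2 R w5, but not w0 R w5.
Euclidean (axiom 5): no — w0 R w2 and w0 R w4, but not w2 R w4.
So F validates K, D, T; S4 would additionally require R to be transitive. The strongest is T.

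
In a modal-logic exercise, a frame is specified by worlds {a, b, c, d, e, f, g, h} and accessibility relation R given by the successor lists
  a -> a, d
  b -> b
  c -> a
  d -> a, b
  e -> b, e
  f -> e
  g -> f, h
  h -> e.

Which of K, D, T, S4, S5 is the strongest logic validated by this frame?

Serial (axiom D): yes — every world has a successor (e.g. a R a).
Reflexive (axiom T): no — c is not related to itself.
Transitive (axiom 4): no — a R d and d R b, but not a R b.
Euclidean (axiom 5): no — d R a and d R b, but not a R b.
So F validates K, D; T would additionally require R to be reflexive. The strongest is D.

D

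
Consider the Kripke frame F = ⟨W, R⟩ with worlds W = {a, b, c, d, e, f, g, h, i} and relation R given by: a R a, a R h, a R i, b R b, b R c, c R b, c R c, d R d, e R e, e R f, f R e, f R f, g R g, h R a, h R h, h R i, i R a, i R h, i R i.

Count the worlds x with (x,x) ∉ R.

0

R is reflexive; there are no such worlds.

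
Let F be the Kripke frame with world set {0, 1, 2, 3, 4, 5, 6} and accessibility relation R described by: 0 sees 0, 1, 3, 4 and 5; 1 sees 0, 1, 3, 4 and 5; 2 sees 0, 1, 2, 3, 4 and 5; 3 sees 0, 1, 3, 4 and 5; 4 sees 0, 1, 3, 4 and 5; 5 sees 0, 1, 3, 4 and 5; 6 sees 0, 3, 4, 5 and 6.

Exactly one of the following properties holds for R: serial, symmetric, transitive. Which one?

Serial: yes — every world has a successor (e.g. 0 R 0).
Symmetric: no — 2 R 0 but not 0 R 2.
Transitive: no — 6 R 0 and 0 R 1, but not 6 R 1.
Only serial holds.

serial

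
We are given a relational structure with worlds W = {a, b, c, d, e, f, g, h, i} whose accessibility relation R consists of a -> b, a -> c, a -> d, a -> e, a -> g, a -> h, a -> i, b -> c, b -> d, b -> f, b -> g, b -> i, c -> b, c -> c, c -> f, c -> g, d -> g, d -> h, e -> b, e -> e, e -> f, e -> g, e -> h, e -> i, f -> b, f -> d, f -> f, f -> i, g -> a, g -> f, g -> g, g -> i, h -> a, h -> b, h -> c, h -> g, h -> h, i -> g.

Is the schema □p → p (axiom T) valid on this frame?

Axiom T corresponds to the accessibility relation being reflexive.
Reflexive: no — a is not related to itself.

No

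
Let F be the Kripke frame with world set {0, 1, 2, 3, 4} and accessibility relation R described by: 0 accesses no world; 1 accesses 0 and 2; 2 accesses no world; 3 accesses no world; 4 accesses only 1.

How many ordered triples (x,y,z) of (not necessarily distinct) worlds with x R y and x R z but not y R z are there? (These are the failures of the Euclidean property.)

Enumerating: (1,0,0), (1,0,2), (1,2,0), (1,2,2), (4,1,1).

5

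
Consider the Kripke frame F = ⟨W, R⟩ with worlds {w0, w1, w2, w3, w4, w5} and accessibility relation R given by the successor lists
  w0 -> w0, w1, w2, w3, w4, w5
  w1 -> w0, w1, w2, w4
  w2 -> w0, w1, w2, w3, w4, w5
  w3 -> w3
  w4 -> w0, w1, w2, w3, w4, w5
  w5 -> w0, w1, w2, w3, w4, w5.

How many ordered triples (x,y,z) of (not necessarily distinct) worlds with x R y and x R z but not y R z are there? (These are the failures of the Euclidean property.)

Enumerating: (w0,w1,w3), (w0,w1,w5), (w0,w3,w0), (w0,w3,w1), (w0,w3,w2), (w0,w3,w4), (w0,w3,w5), (w2,w1,w3), (w2,w1,w5), (w2,w3,w0), (w2,w3,w1), (w2,w3,w2), … and 16 more.
Total: 28.

28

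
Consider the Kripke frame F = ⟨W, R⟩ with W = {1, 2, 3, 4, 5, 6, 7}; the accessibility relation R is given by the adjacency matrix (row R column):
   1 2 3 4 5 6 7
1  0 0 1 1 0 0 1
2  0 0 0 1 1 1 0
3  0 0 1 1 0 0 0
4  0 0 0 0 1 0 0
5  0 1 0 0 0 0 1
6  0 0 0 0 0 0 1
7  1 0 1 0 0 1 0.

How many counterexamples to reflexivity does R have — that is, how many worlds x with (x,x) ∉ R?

6

Enumerating: 1, 2, 4, 5, 6, 7.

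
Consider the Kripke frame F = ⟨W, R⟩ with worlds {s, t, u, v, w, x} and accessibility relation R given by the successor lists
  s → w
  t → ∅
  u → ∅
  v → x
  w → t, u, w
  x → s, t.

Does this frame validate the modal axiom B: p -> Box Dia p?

The schema B characterises exactly the symmetric frames.
Symmetric: no — s R w but not w R s.

No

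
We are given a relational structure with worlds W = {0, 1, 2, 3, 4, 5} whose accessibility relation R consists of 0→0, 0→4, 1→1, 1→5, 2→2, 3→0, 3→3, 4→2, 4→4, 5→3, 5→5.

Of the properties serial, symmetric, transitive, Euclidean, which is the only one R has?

Serial: yes — every world has a successor (e.g. 0 R 0).
Symmetric: no — 0 R 4 but not 4 R 0.
Transitive: no — 0 R 4 and 4 R 2, but not 0 R 2.
Euclidean: no — 0 R 4 and 0 R 0, but not 4 R 0.
Only serial holds.

serial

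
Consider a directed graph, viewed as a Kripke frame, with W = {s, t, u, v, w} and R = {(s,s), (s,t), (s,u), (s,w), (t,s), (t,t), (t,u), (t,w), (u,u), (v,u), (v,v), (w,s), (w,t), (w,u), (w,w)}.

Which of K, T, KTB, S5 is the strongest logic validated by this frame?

Reflexive (axiom T): yes — every world is R-related to itself.
Symmetric (axiom B): no — s R u but not u R s.
Euclidean (axiom 5): no — s R u and s R t, but not u R t.
So F validates K, T; KTB would additionally require R to be symmetric. The strongest is T.

T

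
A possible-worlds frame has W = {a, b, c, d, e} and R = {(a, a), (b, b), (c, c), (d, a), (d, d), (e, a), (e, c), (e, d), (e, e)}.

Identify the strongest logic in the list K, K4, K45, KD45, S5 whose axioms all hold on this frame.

K4

Transitive (axiom 4): yes — every two-step R-path is closed by a direct edge.
Euclidean (axiom 5): no — e R a and e R c, but not a R c.
Serial (axiom D): yes — every world has a successor (e.g. a R a).
Reflexive (axiom T): yes — every world is R-related to itself.
So F validates K, K4; K45 would additionally require R to be Euclidean. The strongest is K4.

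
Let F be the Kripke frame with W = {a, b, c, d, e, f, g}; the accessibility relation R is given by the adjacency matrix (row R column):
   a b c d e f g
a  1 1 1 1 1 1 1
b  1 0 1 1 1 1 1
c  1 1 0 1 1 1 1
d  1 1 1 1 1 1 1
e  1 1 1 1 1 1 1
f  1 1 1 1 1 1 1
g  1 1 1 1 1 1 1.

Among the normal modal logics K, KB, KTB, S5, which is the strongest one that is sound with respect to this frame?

KB

Symmetric (axiom B): yes — every pair in R has its reverse in R.
Reflexive (axiom T): no — b is not related to itself.
Euclidean (axiom 5): no — a R b and a R b, but not b R b.
So F validates K, KB; KTB would additionally require R to be reflexive. The strongest is KB.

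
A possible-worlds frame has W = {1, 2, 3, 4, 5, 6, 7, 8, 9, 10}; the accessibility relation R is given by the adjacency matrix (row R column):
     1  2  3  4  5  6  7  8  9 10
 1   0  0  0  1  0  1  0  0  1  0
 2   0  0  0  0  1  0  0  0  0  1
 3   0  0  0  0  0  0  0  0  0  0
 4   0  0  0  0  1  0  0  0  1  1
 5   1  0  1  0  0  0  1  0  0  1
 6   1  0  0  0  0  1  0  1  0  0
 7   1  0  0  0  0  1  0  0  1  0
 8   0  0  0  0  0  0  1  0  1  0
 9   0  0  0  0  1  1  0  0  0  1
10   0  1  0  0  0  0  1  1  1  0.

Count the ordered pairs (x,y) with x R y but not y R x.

20

Enumerating: (1,4), (1,9), (10,7), (10,8), (2,5), (4,10), (4,5), (4,9), (5,1), (5,10), (5,3), (5,7), … and 8 more.
Total: 20.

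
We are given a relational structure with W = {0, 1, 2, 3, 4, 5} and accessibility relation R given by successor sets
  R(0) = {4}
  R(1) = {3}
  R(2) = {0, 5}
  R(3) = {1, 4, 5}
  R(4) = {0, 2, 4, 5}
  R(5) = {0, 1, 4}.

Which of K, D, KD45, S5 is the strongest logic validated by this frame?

Serial (axiom D): yes — every world has a successor (e.g. 0 R 4).
Euclidean (axiom 5): no — 2 R 0 and 2 R 5, but not 0 R 5.
Transitive (axiom 4): no — 0 R 4 and 4 R 2, but not 0 R 2.
Reflexive (axiom T): no — 0 is not related to itself.
So F validates K, D; KD45 would additionally require R to be Euclidean and transitive. The strongest is D.

D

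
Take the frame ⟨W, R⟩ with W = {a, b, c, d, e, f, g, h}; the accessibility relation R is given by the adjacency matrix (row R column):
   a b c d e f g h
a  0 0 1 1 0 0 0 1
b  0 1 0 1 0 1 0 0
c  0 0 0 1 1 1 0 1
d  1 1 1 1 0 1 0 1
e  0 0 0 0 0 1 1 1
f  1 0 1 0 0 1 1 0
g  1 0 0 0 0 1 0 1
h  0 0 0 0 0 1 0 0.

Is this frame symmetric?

No

Symmetric: no — a R c but not c R a.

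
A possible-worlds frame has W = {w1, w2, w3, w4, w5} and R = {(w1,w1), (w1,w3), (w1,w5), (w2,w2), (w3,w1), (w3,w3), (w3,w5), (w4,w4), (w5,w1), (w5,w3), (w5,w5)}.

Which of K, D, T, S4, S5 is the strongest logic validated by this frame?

Serial (axiom D): yes — every world has a successor (e.g. w1 R w1).
Reflexive (axiom T): yes — every world is R-related to itself.
Transitive (axiom 4): yes — every two-step R-path is closed by a direct edge.
Euclidean (axiom 5): yes — any two successors of a common world are R-related.
So F validates K, D, T, S4, S5. The strongest is S5.

S5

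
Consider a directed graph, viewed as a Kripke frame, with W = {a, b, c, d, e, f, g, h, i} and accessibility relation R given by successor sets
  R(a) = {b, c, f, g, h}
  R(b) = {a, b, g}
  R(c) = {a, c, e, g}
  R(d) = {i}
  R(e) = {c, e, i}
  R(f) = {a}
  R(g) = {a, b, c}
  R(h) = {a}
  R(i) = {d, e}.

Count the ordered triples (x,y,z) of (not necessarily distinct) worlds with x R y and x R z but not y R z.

39

Enumerating: (a,b,c), (a,b,f), (a,b,h), (a,c,b), (a,c,f), (a,c,h), (a,f,b), (a,f,c), (a,f,f), (a,f,g), (a,f,h), (a,g,f), … and 27 more.
Total: 39.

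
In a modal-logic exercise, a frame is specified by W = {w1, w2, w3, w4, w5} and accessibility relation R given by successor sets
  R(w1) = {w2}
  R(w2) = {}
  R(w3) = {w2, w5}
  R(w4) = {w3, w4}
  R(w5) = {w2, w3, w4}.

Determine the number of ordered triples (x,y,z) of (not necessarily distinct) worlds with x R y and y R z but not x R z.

Enumerating: (w3,w5,w3), (w3,w5,w4), (w4,w3,w2), (w4,w3,w5), (w5,w3,w5).

5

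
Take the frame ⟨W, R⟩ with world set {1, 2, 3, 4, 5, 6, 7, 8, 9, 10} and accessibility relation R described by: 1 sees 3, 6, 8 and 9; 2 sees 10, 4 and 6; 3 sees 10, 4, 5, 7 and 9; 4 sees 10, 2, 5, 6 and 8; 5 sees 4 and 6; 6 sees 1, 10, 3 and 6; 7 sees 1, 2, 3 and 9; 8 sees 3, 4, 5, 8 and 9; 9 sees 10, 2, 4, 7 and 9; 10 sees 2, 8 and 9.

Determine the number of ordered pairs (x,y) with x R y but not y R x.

21

Enumerating: (1,3), (1,8), (1,9), (10,8), (2,6), (3,10), (3,4), (3,5), (3,9), (4,10), (4,6), (5,6), … and 9 more.
Total: 21.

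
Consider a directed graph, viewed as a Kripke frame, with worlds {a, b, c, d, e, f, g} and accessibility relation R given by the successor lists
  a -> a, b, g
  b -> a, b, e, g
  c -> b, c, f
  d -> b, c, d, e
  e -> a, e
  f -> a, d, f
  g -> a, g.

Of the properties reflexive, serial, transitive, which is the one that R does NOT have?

Reflexive: yes — every world is R-related to itself.
Serial: yes — every world has a successor (e.g. a R a).
Transitive: no — a R b and b R e, but not a R e.
Only transitive fails.

transitive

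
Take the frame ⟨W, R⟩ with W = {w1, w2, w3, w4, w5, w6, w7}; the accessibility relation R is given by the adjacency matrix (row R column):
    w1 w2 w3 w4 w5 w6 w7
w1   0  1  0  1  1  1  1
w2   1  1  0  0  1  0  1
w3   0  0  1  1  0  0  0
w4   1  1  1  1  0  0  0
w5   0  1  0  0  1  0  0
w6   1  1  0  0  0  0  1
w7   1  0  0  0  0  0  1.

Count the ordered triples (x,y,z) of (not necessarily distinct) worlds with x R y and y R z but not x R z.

Enumerating: (w1,w2,w1), (w1,w4,w1), (w1,w4,w3), (w1,w6,w1), (w1,w7,w1), (w2,w1,w4), (w2,w1,w6), (w3,w4,w1), (w3,w4,w2), (w4,w1,w5), (w4,w1,w6), (w4,w1,w7), … and 12 more.
Total: 24.

24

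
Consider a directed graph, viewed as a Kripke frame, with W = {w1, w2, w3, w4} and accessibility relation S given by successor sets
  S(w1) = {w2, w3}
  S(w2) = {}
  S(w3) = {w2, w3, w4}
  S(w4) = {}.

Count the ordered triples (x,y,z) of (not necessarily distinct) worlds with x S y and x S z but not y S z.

8

Enumerating: (w1,w2,w2), (w1,w2,w3), (w3,w2,w2), (w3,w2,w3), (w3,w2,w4), (w3,w4,w2), (w3,w4,w3), (w3,w4,w4).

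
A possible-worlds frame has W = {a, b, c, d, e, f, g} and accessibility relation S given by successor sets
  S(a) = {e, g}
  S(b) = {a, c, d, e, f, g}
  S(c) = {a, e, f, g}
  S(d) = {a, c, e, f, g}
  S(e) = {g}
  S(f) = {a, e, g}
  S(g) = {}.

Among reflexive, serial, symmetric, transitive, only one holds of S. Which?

Reflexive: no — a is not related to itself.
Serial: no — g has no S-successor.
Symmetric: no — a S e but not e S a.
Transitive: yes — every two-step S-path is closed by a direct edge.
Only transitive holds.

transitive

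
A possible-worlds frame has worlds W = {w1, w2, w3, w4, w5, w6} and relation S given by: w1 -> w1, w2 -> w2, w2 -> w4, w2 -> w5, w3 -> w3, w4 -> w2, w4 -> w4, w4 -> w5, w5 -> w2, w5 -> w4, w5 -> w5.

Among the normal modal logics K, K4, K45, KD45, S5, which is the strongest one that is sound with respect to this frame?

Transitive (axiom 4): yes — every two-step S-path is closed by a direct edge.
Euclidean (axiom 5): yes — any two successors of a common world are S-related.
Serial (axiom D): no — w6 has no S-successor.
Reflexive (axiom T): no — w6 is not related to itself.
So F validates K, K4, K45; KD45 would additionally require S to be serial. The strongest is K45.

K45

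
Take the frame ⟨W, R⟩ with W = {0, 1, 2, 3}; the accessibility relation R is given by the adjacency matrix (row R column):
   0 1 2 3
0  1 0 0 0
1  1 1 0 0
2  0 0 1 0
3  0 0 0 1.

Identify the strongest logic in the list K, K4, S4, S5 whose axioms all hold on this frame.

Transitive (axiom 4): yes — every two-step R-path is closed by a direct edge.
Reflexive (axiom T): yes — every world is R-related to itself.
Euclidean (axiom 5): no — 1 R 0 and 1 R 1, but not 0 R 1.
So F validates K, K4, S4; S5 would additionally require R to be Euclidean. The strongest is S4.

S4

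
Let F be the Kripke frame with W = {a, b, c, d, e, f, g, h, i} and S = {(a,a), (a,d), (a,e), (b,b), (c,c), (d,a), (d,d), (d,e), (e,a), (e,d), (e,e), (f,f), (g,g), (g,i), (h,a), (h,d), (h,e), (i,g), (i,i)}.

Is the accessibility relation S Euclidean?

Yes

Euclidean: yes — any two successors of a common world are S-related.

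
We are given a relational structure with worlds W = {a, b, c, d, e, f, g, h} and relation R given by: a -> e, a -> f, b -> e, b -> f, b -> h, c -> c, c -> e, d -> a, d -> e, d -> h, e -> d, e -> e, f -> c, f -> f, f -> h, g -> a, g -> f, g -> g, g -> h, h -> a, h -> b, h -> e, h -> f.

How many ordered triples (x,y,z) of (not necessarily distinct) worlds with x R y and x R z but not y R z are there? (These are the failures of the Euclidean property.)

34

Enumerating: (a,e,f), (a,f,e), (b,e,f), (b,e,h), (b,f,e), (b,h,h), (c,e,c), (d,a,a), (d,a,h), (d,e,a), (d,e,h), (d,h,h), … and 22 more.
Total: 34.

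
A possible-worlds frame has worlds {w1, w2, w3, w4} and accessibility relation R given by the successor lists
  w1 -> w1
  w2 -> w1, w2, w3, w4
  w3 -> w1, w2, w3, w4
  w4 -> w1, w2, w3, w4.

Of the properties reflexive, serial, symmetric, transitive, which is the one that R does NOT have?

symmetric

Reflexive: yes — every world is R-related to itself.
Serial: yes — every world has a successor (e.g. w1 R w1).
Symmetric: no — w2 R w1 but not w1 R w2.
Transitive: yes — every two-step R-path is closed by a direct edge.
Only symmetric fails.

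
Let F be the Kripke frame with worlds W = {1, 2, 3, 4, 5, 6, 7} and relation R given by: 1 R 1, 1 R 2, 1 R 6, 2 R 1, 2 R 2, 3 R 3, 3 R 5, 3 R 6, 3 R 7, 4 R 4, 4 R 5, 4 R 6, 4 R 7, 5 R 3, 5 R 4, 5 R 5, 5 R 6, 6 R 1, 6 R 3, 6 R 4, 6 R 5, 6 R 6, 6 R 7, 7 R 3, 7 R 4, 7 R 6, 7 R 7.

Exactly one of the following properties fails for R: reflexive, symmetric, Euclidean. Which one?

Euclidean

Reflexive: yes — every world is R-related to itself.
Symmetric: yes — every pair in R has its reverse in R.
Euclidean: no — 1 R 2 and 1 R 6, but not 2 R 6.
Only Euclidean fails.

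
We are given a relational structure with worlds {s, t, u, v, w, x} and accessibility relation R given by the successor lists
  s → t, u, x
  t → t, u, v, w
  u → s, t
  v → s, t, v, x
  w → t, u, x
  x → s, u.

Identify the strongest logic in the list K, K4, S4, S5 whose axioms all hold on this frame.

Transitive (axiom 4): no — s R t and t R v, but not s R v.
Reflexive (axiom T): no — s is not related to itself.
Euclidean (axiom 5): no — s R t and s R x, but not t R x.
So F validates K; K4 would additionally require R to be transitive. The strongest is K.

K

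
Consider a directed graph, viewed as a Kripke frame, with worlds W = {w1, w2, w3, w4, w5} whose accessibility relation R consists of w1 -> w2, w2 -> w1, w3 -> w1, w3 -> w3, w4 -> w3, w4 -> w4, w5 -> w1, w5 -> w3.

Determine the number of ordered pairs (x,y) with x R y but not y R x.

4

Enumerating: (w3,w1), (w4,w3), (w5,w1), (w5,w3).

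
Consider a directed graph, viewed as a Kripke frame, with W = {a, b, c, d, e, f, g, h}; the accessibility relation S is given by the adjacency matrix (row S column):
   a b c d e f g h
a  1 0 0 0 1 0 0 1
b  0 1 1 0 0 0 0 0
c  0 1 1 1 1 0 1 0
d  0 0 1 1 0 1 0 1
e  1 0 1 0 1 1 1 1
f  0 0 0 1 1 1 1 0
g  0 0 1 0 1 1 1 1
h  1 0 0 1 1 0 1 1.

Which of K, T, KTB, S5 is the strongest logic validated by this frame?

Reflexive (axiom T): yes — every world is S-related to itself.
Symmetric (axiom B): yes — every pair in S has its reverse in S.
Euclidean (axiom 5): no — c S b and c S d, but not b S d.
So F validates K, T, KTB; S5 would additionally require S to be Euclidean. The strongest is KTB.

KTB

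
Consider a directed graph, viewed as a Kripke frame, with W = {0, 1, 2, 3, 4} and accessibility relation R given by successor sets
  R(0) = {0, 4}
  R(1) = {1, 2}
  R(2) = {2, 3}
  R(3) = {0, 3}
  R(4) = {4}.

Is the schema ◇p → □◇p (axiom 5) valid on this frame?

Axiom 5 corresponds to the accessibility relation being Euclidean.
Euclidean: no — 0 R 4 and 0 R 0, but not 4 R 0.

No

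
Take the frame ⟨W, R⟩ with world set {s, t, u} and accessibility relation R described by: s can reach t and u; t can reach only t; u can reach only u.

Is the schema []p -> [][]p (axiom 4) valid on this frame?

Axiom 4 corresponds to the accessibility relation being transitive.
Transitive: yes — every two-step R-path is closed by a direct edge.

Yes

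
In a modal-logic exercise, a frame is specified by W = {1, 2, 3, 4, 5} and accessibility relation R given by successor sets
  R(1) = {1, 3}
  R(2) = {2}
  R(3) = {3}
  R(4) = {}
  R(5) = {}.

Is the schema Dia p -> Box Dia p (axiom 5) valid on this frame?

No

The schema 5 characterises exactly the Euclidean frames.
Euclidean: no — 1 R 3 and 1 R 1, but not 3 R 1.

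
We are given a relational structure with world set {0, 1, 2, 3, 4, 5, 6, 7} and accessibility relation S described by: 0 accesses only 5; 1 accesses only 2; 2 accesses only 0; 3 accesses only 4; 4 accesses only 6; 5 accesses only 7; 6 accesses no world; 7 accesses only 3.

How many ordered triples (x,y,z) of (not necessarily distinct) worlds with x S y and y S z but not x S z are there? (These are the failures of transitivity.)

Enumerating: (0,5,7), (1,2,0), (2,0,5), (3,4,6), (5,7,3), (7,3,4).

6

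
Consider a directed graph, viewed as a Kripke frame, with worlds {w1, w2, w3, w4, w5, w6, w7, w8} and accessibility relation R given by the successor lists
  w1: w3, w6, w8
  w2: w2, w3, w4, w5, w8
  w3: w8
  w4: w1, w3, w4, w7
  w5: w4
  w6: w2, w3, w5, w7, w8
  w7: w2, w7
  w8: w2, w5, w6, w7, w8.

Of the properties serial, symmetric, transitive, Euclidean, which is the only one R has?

serial

Serial: yes — every world has a successor (e.g. w1 R w3).
Symmetric: no — w1 R w3 but not w3 R w1.
Transitive: no — w1 R w6 and w6 R w2, but not w1 R w2.
Euclidean: no — w1 R w3 and w1 R w6, but not w3 R w6.
Only serial holds.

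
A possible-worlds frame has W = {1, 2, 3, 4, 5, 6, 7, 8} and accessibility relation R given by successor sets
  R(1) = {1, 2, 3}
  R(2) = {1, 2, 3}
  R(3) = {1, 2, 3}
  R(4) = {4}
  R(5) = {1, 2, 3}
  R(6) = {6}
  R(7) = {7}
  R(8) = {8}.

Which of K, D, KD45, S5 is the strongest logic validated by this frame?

KD45

Serial (axiom D): yes — every world has a successor (e.g. 1 R 1).
Euclidean (axiom 5): yes — any two successors of a common world are R-related.
Transitive (axiom 4): yes — every two-step R-path is closed by a direct edge.
Reflexive (axiom T): no — 5 is not related to itself.
So F validates K, D, KD45; S5 would additionally require R to be reflexive. The strongest is KD45.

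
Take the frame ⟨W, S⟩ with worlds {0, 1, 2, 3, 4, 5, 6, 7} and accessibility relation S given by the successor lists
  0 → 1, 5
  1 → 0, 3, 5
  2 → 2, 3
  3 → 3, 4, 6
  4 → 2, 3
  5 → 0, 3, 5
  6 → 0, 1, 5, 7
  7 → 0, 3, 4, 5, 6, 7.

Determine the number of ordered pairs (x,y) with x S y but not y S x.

13

Enumerating: (1,3), (1,5), (2,3), (3,6), (4,2), (5,3), (6,0), (6,1), (6,5), (7,0), (7,3), (7,4), (7,5).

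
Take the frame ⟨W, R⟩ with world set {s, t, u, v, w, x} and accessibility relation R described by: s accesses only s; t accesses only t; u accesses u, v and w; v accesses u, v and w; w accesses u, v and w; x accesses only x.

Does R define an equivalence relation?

Reflexive: yes — every world is R-related to itself.
Symmetric: yes — every pair in R has its reverse in R.
Transitive: yes — every two-step R-path is closed by a direct edge.
So R is an equivalence relation.

Yes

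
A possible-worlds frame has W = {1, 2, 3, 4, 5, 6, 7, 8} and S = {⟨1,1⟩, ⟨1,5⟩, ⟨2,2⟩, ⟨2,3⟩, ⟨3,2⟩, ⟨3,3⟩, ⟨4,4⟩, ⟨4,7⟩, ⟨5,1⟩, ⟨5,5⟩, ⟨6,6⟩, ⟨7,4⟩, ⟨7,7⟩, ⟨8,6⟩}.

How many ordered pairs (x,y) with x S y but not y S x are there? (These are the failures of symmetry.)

Enumerating: (8,6).

1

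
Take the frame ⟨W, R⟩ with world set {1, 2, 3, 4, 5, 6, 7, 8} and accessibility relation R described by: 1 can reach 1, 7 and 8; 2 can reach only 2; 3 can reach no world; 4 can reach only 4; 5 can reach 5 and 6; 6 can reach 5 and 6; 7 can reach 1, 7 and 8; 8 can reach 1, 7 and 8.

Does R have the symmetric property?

Yes

Symmetric: yes — every pair in R has its reverse in R.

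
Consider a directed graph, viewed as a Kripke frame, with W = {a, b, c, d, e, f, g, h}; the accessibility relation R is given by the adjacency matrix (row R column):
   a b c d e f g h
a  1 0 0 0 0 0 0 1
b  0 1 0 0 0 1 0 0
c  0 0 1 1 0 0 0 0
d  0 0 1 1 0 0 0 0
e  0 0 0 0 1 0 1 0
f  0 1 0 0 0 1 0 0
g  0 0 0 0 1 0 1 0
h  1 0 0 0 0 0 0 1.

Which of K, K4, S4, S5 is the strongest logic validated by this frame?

S5

Transitive (axiom 4): yes — every two-step R-path is closed by a direct edge.
Reflexive (axiom T): yes — every world is R-related to itself.
Euclidean (axiom 5): yes — any two successors of a common world are R-related.
So F validates K, K4, S4, S5. The strongest is S5.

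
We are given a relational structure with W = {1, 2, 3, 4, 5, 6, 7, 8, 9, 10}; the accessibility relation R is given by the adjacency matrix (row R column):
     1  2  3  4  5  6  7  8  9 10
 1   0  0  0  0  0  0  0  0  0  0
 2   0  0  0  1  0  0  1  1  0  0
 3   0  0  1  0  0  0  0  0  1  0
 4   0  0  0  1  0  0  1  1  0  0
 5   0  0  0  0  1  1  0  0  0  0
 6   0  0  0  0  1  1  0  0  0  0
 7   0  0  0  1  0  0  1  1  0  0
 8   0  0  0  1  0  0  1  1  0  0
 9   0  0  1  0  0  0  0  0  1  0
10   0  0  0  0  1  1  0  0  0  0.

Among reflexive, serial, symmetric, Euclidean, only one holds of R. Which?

Euclidean

Reflexive: no — 1 is not related to itself.
Serial: no — 1 has no R-successor.
Symmetric: no — 10 R 5 but not 5 R 10.
Euclidean: yes — any two successors of a common world are R-related.
Only Euclidean holds.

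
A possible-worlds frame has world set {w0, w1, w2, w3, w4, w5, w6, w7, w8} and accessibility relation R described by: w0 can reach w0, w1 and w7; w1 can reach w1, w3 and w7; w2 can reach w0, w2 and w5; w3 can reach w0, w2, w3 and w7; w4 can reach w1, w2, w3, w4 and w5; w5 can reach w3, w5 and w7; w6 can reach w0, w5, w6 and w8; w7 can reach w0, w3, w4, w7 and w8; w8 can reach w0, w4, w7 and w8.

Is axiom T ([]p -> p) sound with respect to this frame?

By correspondence theory, T is valid on a frame iff R is reflexive.
Reflexive: yes — every world is R-related to itself.

Yes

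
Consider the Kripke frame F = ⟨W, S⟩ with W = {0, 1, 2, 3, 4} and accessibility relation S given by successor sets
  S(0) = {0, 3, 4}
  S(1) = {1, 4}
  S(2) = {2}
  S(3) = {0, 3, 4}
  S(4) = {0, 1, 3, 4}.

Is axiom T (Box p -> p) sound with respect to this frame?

By correspondence theory, T is valid on a frame iff S is reflexive.
Reflexive: yes — every world is S-related to itself.

Yes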